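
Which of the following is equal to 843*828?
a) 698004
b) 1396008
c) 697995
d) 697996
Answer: a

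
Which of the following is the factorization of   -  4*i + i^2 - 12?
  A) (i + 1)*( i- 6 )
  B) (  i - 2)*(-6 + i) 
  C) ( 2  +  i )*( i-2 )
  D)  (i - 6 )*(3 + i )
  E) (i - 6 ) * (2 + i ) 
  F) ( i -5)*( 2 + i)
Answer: E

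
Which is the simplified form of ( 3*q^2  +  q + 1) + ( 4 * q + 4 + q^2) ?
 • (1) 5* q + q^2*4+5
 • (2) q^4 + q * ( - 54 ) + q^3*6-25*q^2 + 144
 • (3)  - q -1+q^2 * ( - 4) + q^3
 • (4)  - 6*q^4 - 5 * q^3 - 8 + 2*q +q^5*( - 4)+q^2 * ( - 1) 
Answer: 1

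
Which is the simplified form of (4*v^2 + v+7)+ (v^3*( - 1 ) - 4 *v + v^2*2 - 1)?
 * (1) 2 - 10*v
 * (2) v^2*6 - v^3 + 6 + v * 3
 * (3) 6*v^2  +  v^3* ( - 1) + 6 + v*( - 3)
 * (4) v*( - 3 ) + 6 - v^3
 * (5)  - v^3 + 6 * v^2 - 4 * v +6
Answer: 3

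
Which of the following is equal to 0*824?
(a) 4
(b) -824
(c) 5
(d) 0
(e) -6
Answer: d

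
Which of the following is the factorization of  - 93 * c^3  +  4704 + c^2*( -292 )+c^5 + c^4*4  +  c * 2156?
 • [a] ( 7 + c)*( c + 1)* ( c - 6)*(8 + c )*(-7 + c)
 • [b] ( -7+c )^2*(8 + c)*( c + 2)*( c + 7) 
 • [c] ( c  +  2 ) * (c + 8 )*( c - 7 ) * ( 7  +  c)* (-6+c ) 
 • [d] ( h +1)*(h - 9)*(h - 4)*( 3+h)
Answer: c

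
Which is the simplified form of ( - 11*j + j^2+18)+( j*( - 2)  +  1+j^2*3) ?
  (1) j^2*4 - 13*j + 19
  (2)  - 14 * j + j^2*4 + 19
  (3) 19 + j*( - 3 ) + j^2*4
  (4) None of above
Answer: 1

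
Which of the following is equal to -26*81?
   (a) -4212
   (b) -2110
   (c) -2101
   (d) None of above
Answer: d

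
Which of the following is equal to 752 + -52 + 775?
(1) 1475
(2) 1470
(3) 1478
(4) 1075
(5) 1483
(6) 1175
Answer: 1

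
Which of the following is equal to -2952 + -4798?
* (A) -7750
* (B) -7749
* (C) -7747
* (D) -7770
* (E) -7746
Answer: A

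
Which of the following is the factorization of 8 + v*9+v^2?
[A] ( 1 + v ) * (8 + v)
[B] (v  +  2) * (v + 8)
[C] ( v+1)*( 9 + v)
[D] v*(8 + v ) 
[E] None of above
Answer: A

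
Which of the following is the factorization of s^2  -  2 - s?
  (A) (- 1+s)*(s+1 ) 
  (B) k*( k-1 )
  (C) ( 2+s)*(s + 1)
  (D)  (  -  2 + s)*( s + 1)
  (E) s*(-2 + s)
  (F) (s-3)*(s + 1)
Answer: D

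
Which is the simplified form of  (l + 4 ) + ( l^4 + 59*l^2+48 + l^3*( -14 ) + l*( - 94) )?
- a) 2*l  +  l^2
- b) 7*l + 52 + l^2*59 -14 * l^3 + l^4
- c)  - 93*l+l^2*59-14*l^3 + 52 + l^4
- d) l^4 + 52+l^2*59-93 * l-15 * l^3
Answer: c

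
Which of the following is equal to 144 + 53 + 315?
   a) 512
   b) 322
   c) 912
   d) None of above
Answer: a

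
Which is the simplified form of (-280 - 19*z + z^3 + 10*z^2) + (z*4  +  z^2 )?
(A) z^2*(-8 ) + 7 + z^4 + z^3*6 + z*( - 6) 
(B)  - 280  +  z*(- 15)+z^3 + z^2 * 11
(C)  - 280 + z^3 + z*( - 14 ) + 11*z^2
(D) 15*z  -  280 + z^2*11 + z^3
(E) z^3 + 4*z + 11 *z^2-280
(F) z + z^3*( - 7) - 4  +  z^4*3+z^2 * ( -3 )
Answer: B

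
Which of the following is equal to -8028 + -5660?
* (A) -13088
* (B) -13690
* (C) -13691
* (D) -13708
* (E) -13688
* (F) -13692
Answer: E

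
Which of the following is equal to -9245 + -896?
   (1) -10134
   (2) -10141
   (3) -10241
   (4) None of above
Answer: 2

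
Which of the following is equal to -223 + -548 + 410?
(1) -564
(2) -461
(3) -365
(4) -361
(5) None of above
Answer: 4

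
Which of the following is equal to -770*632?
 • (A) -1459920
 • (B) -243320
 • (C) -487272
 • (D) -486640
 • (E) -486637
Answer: D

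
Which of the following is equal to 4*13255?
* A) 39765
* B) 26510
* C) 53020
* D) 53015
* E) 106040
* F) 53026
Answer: C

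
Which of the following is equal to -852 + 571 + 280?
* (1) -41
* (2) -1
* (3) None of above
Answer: 2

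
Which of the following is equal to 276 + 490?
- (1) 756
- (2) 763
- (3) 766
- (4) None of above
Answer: 3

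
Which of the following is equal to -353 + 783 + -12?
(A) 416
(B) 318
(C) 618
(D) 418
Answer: D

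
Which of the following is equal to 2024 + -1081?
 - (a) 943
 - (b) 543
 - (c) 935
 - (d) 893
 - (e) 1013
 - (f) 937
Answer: a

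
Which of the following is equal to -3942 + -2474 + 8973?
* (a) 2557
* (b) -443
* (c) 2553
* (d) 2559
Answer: a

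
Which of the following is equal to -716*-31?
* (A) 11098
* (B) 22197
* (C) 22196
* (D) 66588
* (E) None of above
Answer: C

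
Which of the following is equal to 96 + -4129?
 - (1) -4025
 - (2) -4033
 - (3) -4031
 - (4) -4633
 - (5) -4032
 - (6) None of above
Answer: 2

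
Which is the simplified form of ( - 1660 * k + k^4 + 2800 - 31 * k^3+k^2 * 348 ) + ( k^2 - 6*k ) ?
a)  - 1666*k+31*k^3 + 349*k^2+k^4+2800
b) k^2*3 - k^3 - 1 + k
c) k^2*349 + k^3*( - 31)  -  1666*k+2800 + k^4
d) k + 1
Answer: c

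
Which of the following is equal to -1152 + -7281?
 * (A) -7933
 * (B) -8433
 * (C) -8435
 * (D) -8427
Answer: B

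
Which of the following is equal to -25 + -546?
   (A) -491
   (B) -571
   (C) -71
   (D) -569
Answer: B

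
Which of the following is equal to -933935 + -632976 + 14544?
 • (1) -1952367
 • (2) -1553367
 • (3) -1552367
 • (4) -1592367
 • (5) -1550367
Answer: 3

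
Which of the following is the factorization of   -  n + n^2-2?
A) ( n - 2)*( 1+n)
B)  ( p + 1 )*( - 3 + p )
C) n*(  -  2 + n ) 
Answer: A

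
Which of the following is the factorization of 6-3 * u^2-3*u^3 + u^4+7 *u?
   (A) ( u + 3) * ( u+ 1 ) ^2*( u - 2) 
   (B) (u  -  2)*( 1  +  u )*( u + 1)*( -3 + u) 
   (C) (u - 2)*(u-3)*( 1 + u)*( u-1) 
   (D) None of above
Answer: B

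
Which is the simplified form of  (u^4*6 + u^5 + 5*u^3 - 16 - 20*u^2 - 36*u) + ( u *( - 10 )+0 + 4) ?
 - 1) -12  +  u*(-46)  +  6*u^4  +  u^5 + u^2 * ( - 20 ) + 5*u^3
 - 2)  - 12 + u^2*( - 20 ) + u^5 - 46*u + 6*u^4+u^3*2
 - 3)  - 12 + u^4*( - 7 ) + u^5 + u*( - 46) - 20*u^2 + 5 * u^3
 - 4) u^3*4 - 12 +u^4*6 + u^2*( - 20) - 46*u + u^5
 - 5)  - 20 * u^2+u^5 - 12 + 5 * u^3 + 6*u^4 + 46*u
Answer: 1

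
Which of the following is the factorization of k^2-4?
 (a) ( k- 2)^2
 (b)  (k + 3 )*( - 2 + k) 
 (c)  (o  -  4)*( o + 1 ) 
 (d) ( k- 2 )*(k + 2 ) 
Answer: d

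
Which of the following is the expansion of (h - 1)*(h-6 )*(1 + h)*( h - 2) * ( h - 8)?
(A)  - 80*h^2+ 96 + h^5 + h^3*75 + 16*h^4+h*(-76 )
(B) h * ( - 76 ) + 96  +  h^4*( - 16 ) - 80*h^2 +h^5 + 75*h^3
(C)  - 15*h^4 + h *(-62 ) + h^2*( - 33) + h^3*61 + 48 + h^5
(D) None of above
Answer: B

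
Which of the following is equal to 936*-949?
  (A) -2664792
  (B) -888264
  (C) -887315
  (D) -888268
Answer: B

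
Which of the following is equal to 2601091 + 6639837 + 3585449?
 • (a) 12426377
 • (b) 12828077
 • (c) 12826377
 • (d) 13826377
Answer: c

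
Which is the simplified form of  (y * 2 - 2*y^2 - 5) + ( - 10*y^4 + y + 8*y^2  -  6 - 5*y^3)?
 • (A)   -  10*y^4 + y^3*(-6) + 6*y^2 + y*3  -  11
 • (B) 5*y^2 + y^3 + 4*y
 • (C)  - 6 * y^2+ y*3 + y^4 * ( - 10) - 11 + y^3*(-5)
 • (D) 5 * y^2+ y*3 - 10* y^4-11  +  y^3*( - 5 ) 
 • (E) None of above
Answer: E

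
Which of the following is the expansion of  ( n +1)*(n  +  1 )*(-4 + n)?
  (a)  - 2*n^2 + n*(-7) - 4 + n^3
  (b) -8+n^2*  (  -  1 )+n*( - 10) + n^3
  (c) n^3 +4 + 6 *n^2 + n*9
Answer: a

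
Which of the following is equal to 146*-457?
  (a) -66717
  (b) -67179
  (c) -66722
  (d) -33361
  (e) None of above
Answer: c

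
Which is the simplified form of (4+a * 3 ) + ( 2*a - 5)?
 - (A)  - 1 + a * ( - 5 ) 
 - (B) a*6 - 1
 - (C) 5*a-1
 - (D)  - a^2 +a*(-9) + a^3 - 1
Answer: C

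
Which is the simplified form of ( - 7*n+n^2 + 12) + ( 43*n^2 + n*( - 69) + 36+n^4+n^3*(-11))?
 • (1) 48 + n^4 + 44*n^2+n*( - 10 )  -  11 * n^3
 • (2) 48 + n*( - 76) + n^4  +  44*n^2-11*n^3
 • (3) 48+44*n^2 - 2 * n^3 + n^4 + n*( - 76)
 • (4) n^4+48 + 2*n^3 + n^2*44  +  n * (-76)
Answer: 2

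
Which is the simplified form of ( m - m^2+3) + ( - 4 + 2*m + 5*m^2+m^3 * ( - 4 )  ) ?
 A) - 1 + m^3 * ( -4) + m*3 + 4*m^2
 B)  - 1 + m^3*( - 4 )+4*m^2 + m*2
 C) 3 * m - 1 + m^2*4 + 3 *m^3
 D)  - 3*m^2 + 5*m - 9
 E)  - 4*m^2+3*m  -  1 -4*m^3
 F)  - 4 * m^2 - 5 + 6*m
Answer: A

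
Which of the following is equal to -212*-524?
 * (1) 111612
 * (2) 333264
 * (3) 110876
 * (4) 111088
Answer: 4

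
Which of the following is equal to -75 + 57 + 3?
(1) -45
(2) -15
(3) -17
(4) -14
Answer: 2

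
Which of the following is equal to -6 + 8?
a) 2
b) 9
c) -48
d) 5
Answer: a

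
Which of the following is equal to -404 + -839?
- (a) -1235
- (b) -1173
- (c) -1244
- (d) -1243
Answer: d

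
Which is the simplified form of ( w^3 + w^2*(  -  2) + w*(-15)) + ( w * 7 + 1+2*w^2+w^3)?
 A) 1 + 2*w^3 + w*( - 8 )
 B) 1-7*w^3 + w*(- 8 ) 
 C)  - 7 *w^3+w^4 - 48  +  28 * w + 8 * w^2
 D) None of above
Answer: A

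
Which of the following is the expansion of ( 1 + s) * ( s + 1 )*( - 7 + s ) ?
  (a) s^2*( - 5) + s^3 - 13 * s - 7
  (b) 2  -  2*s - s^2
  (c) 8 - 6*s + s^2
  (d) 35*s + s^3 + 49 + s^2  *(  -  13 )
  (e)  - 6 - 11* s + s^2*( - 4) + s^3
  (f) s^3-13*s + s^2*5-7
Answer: a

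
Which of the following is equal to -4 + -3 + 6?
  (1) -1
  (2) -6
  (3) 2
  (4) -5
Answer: 1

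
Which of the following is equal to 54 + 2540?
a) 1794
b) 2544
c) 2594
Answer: c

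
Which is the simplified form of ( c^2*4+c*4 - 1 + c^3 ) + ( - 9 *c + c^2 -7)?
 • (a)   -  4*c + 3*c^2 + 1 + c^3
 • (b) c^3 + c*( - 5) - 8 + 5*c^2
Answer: b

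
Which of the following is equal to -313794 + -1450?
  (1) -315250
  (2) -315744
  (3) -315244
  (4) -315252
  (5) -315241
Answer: 3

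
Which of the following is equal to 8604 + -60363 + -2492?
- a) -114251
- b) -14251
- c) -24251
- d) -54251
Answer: d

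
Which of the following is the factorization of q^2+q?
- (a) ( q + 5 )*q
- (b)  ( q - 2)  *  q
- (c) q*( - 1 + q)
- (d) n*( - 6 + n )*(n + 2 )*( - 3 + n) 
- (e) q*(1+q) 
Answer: e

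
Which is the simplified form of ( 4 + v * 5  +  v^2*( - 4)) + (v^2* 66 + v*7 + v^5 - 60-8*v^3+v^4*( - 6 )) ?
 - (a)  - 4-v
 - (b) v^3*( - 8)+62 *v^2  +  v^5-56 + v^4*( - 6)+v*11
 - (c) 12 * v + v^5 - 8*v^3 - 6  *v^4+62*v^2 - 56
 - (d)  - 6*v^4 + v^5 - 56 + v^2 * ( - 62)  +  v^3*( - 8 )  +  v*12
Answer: c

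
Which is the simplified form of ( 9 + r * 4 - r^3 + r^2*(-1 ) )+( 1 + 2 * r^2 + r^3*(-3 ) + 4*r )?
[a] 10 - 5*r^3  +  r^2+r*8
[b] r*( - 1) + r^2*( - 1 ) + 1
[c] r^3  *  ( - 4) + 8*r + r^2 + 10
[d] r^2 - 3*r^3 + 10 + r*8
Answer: c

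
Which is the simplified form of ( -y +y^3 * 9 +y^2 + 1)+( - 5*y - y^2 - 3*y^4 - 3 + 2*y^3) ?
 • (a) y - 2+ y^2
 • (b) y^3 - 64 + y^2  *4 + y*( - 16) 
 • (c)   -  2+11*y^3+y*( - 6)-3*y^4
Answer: c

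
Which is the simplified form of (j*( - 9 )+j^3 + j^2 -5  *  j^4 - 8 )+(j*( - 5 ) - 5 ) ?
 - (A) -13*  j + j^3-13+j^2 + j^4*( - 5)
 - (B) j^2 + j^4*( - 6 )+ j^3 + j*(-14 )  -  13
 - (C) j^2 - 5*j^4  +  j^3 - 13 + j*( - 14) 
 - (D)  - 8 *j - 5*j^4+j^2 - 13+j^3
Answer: C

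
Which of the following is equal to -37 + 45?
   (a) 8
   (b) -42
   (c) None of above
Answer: a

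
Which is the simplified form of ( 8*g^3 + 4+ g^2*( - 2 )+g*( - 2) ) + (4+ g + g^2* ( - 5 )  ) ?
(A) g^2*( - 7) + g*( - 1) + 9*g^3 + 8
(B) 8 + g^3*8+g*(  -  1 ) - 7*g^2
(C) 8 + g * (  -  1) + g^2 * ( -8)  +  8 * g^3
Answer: B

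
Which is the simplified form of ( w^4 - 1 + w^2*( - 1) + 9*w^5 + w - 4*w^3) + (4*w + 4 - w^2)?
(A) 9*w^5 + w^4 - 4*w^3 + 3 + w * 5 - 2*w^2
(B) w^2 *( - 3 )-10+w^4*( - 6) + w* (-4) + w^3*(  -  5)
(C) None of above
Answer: A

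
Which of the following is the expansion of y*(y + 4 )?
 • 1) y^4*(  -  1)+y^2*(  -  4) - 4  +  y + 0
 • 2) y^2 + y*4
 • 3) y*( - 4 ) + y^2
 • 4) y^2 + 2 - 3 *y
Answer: 2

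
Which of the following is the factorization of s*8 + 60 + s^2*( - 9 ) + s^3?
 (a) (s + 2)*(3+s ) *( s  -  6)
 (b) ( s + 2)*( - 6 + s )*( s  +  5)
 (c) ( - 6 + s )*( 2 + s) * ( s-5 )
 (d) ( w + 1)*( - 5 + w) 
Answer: c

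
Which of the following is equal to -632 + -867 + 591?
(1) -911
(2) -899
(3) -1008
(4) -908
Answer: 4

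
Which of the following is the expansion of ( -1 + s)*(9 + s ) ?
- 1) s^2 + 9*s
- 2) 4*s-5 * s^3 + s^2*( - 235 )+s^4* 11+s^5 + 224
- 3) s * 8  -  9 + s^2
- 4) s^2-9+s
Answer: 3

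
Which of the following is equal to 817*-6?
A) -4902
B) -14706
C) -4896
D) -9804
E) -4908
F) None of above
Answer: A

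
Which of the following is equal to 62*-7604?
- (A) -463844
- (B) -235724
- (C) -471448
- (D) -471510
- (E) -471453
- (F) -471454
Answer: C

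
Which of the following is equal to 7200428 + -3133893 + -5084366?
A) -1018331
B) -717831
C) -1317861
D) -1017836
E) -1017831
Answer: E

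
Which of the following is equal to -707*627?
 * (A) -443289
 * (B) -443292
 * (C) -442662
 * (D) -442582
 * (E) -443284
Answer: A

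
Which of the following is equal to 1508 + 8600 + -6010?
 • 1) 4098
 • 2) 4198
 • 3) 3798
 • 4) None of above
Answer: 1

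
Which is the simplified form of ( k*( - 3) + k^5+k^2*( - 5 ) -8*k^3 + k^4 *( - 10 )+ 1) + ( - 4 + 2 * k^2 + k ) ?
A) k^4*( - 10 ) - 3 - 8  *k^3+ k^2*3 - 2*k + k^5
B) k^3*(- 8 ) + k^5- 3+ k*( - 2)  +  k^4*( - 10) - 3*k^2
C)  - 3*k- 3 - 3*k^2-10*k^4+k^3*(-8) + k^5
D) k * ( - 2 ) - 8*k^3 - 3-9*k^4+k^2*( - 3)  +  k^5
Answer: B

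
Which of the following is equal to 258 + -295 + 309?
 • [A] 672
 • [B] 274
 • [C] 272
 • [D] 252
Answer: C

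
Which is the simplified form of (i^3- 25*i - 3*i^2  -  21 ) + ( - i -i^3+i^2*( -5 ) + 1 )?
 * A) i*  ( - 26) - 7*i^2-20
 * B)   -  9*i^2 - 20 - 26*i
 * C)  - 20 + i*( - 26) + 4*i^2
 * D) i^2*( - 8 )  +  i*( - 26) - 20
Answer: D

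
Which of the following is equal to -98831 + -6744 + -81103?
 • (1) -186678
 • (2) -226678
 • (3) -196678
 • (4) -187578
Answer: 1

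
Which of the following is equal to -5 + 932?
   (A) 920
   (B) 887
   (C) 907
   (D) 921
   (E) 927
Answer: E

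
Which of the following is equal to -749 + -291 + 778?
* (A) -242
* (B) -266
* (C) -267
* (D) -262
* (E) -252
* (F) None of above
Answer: D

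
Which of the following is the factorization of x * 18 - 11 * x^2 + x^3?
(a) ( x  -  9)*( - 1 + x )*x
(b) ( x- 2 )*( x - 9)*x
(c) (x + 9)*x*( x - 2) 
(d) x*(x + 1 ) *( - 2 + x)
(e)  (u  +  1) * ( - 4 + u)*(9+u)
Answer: b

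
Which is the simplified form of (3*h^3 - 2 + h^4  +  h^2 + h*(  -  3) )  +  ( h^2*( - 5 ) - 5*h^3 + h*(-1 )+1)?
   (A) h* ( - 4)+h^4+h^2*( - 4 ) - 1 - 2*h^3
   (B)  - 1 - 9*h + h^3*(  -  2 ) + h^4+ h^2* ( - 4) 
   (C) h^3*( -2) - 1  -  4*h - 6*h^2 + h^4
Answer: A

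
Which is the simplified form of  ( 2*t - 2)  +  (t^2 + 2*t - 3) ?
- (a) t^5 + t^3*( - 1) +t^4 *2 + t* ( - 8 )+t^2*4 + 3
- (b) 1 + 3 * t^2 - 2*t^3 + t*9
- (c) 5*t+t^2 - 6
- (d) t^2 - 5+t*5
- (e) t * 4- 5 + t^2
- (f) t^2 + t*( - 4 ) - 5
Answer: e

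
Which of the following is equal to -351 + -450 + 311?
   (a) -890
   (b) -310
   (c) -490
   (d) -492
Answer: c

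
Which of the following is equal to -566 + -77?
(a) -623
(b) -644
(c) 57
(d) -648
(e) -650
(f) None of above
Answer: f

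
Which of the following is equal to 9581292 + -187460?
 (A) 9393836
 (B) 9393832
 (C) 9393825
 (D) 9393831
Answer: B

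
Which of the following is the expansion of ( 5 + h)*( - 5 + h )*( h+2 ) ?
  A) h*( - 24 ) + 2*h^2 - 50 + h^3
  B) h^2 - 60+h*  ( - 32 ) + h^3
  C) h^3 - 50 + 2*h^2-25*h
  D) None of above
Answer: C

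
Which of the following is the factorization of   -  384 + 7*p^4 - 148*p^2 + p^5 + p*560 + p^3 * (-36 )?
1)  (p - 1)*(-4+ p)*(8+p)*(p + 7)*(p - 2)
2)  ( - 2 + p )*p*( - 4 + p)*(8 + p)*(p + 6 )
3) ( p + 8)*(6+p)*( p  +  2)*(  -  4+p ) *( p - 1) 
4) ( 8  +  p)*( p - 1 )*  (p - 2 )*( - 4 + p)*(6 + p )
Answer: 4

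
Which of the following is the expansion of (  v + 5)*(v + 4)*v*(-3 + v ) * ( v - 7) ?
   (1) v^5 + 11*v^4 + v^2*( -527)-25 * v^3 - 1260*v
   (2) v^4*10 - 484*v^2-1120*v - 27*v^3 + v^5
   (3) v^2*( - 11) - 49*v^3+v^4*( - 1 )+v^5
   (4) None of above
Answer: 4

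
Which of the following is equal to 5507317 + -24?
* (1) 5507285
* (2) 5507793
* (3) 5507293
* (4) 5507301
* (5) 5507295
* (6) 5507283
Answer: 3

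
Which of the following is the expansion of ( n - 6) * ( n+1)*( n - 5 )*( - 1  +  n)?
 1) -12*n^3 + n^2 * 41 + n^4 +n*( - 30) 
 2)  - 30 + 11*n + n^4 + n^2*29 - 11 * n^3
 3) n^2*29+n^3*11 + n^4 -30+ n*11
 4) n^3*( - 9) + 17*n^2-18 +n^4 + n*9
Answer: 2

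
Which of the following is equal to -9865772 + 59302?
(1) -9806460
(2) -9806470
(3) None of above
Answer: 2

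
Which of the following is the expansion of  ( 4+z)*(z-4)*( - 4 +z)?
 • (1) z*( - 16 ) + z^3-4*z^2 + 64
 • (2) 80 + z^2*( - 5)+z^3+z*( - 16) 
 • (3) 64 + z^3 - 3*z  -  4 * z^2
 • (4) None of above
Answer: 1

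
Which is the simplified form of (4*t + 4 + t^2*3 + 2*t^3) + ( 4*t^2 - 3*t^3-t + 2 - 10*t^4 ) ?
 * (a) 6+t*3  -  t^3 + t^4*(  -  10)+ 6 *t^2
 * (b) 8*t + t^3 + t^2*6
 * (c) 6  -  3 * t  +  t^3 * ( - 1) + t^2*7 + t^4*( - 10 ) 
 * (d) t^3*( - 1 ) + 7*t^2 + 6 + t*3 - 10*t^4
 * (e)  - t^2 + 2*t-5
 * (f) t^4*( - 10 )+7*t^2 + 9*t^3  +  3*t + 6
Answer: d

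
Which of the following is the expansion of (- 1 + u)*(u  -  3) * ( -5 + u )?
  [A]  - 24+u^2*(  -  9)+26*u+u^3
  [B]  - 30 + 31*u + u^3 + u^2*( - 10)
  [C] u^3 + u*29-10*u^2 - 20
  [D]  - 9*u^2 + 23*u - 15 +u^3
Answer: D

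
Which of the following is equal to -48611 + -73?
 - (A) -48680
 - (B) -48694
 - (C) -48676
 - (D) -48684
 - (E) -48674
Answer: D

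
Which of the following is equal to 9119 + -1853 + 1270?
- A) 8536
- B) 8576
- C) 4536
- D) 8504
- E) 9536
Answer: A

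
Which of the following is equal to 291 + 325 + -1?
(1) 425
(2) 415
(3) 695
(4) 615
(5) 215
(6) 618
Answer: 4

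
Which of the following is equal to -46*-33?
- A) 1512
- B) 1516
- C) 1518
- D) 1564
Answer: C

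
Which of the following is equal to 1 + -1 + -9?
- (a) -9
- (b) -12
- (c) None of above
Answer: a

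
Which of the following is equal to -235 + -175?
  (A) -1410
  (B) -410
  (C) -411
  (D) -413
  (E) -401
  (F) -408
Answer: B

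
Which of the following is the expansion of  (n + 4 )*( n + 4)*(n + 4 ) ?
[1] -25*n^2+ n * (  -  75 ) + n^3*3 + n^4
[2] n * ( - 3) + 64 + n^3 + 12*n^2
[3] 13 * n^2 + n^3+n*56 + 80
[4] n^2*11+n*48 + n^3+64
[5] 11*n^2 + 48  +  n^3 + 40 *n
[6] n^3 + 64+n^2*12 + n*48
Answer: 6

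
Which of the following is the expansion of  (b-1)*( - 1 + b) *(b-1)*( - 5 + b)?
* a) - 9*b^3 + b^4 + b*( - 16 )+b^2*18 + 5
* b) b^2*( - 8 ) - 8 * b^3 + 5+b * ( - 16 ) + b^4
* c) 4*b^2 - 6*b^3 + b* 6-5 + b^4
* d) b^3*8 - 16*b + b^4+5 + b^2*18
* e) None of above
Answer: e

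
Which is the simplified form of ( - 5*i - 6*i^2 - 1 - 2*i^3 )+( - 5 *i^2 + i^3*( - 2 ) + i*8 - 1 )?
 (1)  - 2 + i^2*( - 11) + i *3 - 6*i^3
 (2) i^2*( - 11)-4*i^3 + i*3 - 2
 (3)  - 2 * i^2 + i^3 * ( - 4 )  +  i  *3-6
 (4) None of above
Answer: 2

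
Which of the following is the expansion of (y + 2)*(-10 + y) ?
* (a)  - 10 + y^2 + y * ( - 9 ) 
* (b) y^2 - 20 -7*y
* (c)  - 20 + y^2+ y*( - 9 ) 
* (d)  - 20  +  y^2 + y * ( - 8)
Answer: d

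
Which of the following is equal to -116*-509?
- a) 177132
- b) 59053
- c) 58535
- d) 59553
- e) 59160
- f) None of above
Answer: f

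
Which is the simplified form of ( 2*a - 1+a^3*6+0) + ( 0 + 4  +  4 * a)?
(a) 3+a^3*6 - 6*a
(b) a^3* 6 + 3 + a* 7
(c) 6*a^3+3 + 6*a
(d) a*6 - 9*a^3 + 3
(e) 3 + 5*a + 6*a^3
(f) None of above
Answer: c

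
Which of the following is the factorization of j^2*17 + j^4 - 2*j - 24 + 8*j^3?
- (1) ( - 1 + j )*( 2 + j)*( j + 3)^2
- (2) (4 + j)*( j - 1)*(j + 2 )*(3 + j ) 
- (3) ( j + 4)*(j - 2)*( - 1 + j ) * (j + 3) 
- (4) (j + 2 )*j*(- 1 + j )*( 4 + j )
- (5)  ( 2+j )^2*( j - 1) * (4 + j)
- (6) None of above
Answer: 2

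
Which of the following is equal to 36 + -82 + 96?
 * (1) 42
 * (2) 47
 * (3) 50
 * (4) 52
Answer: 3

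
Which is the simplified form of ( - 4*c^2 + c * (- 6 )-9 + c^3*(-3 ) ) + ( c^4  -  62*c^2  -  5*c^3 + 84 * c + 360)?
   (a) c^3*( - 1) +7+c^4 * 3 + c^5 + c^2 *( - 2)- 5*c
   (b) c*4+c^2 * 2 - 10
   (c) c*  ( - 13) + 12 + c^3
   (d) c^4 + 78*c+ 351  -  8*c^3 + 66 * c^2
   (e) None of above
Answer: e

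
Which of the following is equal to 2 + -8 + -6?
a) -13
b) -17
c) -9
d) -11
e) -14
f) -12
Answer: f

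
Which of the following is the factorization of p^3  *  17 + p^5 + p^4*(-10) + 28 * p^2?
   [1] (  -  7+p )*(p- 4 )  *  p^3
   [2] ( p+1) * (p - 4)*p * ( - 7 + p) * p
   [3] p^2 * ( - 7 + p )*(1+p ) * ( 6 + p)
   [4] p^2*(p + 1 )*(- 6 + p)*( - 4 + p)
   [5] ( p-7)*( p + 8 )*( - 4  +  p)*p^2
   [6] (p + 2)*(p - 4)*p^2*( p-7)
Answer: 2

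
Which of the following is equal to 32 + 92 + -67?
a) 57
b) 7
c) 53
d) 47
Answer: a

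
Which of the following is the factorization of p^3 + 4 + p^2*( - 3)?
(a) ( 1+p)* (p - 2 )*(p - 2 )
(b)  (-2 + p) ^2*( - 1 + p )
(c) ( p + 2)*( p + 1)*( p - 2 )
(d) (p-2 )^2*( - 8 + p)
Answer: a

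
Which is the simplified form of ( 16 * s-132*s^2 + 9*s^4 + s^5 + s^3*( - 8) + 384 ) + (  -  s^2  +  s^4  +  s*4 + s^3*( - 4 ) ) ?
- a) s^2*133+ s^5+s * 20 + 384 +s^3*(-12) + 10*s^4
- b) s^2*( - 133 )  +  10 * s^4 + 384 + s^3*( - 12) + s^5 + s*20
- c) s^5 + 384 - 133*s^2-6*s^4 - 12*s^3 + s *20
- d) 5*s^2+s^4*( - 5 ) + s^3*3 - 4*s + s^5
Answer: b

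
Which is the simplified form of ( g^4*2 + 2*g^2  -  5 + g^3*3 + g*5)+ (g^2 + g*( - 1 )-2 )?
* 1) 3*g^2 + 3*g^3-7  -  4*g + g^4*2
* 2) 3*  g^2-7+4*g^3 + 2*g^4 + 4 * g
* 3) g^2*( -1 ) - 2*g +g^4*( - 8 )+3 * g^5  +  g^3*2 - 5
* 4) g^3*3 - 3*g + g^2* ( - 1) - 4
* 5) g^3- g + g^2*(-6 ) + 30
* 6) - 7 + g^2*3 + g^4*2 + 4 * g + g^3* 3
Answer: 6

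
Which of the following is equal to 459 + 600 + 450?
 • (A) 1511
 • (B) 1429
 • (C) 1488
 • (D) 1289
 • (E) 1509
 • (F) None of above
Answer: E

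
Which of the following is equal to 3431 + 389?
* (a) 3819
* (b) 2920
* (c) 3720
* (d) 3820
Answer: d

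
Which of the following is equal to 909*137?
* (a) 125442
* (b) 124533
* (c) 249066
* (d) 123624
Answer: b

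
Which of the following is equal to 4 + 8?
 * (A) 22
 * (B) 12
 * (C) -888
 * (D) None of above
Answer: B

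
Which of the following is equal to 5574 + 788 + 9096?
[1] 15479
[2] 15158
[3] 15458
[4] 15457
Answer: 3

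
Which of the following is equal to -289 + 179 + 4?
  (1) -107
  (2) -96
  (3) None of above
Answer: 3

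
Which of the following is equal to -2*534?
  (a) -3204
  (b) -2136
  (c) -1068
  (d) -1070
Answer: c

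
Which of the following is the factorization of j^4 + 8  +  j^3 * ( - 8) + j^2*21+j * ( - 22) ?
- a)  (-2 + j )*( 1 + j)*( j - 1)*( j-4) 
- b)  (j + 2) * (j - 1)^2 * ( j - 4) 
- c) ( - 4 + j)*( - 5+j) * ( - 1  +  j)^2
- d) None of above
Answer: d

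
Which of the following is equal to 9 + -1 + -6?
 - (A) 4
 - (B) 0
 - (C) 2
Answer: C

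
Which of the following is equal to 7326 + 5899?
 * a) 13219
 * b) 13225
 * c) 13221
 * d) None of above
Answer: b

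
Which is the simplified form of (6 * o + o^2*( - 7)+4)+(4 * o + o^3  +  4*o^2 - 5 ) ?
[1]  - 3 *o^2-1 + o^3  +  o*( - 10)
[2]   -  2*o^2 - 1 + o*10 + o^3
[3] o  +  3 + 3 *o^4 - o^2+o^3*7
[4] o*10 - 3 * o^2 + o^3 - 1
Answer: 4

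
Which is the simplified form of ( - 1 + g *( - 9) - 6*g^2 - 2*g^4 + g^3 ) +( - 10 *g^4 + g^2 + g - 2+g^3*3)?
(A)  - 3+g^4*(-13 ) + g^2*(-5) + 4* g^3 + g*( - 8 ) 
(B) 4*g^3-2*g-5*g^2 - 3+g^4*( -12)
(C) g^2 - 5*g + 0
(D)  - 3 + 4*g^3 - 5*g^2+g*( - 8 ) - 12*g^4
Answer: D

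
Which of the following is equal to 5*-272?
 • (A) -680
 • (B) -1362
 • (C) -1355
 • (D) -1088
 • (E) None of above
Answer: E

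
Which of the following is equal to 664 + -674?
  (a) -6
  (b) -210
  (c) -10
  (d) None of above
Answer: c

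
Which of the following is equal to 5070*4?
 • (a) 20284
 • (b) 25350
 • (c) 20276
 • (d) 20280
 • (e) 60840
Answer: d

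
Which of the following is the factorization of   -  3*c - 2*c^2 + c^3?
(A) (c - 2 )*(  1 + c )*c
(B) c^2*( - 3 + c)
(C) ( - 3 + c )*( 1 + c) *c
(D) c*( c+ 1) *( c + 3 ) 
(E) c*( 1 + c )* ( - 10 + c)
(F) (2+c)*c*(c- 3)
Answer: C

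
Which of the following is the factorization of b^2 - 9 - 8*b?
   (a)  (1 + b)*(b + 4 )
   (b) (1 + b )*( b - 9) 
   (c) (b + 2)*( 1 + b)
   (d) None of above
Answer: b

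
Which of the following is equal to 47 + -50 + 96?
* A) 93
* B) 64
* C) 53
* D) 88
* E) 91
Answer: A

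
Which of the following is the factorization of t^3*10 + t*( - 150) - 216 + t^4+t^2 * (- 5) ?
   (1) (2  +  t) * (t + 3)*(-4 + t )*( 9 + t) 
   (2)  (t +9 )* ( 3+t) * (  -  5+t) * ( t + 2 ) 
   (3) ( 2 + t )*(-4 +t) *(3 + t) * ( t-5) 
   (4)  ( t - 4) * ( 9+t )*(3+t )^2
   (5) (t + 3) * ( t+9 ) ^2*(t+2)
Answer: 1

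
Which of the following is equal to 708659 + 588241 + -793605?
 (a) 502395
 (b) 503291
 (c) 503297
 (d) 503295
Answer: d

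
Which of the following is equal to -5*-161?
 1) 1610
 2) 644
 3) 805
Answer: 3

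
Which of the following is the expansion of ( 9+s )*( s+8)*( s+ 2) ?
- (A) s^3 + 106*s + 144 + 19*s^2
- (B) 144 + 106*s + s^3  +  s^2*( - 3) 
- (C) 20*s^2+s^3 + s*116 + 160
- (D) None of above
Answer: A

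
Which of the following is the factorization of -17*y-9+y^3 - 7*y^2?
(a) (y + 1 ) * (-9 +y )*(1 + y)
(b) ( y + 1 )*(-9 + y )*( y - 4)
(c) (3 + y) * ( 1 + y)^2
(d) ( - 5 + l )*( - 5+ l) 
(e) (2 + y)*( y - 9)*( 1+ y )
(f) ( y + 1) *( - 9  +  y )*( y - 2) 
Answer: a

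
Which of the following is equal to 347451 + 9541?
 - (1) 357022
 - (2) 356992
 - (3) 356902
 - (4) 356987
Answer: 2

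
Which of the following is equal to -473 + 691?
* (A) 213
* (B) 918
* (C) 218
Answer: C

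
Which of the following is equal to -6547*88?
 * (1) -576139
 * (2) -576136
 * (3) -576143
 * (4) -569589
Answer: 2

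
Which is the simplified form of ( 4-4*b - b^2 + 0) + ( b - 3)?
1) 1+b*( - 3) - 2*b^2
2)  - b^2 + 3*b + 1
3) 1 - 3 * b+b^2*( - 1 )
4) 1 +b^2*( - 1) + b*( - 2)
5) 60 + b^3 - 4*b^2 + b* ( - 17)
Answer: 3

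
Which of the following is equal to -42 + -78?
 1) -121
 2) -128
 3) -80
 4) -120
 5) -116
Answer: 4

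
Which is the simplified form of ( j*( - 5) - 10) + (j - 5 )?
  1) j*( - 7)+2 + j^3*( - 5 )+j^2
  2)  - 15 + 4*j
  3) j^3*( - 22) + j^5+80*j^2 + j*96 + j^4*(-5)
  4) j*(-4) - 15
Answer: 4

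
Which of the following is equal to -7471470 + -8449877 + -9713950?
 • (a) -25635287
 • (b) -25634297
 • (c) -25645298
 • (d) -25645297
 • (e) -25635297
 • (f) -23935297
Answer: e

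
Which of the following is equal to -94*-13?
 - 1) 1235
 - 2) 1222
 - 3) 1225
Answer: 2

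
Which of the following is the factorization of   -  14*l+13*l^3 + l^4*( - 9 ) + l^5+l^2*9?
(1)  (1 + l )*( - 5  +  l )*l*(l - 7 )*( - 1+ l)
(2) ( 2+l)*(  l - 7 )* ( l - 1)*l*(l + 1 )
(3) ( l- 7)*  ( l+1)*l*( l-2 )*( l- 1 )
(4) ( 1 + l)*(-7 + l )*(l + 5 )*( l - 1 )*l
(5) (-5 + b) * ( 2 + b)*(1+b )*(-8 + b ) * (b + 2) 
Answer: 3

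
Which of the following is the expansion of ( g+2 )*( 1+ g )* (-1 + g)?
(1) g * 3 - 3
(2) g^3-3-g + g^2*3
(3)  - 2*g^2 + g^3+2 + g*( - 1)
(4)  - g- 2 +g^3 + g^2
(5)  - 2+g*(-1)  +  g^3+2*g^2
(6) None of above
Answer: 5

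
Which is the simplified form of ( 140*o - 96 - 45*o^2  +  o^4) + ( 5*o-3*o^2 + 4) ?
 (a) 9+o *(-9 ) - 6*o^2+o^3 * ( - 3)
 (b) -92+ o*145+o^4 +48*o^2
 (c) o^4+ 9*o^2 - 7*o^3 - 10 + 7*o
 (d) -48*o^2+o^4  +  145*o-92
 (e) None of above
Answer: d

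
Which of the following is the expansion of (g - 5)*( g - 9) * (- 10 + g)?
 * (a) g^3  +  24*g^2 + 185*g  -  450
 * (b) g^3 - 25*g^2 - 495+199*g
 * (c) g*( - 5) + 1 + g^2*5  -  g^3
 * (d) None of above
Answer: d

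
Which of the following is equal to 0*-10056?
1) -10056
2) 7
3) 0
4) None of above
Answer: 3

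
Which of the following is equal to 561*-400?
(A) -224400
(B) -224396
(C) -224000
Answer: A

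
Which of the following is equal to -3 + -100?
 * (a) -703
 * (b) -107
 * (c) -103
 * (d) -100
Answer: c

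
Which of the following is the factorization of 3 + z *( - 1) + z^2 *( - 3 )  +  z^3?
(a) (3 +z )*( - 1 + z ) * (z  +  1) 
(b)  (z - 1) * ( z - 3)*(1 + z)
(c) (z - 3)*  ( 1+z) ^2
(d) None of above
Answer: b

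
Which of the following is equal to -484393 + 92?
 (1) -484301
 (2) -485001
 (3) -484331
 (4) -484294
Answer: 1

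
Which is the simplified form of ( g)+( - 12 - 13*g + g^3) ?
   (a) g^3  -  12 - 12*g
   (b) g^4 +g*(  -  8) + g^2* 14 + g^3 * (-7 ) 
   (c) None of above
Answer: a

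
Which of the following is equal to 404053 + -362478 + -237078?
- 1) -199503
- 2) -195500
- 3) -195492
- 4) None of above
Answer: 4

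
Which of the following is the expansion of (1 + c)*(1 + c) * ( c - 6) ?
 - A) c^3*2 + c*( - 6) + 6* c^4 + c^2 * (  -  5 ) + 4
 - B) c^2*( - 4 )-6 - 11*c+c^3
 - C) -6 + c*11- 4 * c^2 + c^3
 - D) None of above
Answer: B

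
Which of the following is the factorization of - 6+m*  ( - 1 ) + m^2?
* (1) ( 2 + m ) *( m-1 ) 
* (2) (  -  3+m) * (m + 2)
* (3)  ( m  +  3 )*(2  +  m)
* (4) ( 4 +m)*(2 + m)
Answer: 2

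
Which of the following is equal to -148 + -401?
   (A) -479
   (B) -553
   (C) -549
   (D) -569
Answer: C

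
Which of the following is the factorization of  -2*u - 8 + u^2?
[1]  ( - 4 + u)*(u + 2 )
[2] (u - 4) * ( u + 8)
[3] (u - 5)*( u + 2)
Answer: 1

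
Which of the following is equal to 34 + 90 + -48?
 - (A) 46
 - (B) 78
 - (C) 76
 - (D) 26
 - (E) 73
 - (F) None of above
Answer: C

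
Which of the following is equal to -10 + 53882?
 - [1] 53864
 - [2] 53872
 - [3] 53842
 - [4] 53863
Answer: 2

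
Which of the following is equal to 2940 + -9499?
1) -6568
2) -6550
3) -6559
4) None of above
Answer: 3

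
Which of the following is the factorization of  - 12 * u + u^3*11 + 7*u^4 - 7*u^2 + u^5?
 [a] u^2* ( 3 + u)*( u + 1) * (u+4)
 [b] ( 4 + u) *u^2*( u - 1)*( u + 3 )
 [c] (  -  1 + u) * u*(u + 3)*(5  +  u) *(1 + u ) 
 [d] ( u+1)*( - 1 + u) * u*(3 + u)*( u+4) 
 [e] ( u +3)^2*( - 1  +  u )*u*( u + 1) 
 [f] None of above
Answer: d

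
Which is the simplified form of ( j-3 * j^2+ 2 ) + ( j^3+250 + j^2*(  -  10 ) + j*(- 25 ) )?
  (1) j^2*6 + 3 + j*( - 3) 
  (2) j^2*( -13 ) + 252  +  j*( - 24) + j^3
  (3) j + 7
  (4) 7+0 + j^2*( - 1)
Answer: 2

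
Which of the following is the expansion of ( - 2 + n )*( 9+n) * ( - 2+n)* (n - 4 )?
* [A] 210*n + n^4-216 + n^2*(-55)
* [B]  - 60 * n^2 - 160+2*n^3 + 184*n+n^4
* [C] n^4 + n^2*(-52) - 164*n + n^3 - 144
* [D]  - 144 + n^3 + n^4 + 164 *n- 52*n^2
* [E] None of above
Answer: D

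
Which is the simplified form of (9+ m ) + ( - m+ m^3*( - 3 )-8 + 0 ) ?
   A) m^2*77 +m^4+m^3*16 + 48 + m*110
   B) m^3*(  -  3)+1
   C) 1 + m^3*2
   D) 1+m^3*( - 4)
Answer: B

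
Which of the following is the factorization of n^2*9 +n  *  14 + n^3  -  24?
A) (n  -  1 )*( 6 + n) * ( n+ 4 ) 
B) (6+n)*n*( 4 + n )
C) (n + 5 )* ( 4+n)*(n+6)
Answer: A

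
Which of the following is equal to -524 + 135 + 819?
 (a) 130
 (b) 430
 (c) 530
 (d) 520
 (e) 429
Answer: b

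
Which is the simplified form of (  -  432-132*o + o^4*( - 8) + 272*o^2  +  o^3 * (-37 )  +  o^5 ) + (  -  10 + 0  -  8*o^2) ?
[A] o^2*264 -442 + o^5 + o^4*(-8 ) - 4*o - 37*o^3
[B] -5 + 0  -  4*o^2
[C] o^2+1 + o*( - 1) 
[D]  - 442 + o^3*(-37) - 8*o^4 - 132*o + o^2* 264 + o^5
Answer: D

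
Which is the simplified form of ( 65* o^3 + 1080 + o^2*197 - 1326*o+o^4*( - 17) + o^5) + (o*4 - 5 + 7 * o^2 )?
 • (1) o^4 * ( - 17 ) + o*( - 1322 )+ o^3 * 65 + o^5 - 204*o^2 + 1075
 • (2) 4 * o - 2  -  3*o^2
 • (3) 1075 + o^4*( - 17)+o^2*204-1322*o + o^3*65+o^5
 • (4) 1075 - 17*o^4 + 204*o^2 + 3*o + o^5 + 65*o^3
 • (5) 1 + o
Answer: 3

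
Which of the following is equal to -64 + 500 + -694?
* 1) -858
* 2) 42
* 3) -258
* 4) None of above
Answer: 3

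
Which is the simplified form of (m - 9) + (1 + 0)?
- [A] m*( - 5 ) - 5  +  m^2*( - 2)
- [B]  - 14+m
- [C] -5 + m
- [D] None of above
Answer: D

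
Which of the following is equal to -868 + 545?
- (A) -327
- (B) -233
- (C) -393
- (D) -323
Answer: D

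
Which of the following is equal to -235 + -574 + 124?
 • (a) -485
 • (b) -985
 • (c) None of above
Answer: c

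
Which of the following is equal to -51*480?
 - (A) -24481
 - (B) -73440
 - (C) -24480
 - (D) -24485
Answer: C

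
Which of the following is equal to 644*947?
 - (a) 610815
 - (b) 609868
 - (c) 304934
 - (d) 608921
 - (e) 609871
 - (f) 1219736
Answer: b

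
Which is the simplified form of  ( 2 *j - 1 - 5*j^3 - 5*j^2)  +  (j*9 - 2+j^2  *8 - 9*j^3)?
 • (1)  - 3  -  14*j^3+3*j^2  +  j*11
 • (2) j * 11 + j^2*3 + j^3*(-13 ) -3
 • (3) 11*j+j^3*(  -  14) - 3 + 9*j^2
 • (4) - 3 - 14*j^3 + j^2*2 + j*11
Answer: 1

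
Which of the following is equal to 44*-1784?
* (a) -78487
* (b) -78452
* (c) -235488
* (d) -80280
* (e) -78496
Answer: e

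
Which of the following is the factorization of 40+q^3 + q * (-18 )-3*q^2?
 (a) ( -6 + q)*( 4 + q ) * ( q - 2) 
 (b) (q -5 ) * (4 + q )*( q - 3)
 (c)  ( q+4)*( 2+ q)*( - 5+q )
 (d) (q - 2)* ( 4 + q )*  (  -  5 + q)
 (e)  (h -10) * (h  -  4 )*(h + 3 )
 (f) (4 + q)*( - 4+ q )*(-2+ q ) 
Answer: d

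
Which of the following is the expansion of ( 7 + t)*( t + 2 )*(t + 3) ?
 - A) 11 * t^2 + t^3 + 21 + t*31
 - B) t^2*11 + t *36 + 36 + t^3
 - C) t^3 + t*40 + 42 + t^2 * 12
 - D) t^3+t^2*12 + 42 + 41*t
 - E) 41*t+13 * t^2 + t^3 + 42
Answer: D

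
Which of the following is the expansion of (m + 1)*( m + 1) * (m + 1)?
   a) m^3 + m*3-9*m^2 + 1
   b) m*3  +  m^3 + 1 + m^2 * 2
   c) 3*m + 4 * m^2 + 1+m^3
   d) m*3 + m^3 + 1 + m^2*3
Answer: d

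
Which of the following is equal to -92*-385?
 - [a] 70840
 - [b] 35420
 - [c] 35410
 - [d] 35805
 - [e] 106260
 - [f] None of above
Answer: b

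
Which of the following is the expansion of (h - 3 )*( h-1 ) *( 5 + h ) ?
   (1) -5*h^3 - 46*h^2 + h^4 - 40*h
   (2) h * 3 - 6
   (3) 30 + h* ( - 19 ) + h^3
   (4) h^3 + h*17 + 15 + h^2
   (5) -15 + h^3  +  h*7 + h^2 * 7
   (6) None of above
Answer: 6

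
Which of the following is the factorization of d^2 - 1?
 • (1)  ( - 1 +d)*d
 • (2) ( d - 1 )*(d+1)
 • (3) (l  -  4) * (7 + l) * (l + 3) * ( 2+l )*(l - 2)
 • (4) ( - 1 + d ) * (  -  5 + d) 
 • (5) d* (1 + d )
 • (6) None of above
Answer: 2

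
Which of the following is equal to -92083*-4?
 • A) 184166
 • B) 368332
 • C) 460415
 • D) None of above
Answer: B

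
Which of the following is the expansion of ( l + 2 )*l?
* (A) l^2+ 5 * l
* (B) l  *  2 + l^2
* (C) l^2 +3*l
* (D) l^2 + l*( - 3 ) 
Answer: B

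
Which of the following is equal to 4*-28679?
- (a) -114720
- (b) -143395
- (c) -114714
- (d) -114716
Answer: d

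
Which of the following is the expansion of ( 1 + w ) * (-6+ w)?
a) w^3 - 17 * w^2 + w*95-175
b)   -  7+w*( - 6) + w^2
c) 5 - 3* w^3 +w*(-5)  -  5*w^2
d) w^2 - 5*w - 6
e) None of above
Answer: d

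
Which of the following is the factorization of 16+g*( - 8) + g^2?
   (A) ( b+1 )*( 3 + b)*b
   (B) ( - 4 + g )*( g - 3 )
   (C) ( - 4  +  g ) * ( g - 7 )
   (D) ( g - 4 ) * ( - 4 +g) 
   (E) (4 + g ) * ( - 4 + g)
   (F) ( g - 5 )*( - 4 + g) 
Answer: D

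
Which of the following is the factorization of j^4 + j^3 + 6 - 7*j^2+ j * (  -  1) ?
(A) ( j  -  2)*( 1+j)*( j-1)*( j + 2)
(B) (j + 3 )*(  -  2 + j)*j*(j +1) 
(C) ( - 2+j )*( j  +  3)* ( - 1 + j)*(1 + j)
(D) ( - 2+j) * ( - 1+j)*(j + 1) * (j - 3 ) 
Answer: C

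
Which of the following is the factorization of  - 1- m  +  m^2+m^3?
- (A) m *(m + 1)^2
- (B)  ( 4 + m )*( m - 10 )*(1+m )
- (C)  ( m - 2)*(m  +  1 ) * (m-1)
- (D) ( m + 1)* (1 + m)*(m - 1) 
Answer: D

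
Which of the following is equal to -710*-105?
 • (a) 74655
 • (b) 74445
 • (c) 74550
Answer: c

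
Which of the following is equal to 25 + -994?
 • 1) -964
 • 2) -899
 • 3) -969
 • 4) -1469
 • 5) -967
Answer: 3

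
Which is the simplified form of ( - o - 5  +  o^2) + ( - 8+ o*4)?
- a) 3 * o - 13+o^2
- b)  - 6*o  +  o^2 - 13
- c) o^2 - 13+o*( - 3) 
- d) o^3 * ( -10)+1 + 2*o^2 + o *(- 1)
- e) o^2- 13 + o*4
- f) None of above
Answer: a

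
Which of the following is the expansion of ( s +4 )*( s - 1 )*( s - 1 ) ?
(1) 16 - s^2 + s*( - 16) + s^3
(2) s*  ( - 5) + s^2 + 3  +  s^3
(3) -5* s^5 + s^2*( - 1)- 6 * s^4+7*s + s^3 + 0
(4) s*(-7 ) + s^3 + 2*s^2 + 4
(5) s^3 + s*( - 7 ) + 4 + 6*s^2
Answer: 4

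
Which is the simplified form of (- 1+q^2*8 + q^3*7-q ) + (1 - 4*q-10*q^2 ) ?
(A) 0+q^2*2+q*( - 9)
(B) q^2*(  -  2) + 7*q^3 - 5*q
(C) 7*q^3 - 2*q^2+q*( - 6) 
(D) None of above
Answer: B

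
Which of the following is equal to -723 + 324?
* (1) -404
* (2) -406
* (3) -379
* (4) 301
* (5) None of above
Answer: 5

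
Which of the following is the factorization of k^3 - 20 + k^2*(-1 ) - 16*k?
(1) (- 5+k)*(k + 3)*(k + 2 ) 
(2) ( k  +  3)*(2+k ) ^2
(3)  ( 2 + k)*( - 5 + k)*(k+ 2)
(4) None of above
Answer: 3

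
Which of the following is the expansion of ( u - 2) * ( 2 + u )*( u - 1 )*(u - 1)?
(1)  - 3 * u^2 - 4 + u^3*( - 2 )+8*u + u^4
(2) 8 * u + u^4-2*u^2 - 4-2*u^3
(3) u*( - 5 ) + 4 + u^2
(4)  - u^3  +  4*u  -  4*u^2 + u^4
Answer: 1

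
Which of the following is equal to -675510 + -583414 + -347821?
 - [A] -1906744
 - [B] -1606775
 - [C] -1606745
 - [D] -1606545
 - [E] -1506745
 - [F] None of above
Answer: C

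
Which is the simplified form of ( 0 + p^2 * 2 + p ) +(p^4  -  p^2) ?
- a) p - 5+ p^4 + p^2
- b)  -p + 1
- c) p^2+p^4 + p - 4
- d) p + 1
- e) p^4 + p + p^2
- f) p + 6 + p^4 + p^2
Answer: e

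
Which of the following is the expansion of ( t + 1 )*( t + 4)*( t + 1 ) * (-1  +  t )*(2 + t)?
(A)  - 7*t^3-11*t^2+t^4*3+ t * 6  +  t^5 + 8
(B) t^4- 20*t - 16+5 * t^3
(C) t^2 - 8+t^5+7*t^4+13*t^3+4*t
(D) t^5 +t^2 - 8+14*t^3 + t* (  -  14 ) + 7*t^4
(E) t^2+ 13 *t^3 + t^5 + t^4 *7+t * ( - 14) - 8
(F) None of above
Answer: E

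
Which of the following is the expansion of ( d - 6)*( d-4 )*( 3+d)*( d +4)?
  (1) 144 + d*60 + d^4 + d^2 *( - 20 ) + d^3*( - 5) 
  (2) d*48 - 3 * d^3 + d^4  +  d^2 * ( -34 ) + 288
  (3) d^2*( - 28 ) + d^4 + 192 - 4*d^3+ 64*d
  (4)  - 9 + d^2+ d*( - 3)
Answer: 2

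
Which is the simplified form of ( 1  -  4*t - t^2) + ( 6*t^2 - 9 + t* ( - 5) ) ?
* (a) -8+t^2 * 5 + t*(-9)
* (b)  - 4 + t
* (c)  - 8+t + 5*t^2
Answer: a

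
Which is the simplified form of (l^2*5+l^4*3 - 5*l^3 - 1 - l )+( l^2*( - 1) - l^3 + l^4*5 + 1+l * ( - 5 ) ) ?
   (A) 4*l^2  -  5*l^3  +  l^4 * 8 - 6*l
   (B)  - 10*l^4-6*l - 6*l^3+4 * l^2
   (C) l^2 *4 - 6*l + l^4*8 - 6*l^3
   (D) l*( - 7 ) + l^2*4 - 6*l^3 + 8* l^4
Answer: C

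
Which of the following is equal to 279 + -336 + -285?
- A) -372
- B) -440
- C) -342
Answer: C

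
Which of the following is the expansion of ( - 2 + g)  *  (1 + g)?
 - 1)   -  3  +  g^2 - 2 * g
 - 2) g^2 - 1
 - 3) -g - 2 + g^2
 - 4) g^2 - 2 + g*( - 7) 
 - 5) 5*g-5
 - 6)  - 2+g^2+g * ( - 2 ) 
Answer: 3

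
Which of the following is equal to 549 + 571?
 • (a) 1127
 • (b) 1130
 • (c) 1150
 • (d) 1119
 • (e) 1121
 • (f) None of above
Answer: f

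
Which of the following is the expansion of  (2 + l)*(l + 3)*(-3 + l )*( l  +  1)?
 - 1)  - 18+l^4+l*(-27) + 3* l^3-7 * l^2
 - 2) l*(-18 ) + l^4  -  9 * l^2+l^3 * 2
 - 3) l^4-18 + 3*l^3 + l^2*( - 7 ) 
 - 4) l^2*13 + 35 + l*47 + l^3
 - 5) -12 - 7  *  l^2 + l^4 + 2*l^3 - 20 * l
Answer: 1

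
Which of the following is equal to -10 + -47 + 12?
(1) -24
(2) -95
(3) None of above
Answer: 3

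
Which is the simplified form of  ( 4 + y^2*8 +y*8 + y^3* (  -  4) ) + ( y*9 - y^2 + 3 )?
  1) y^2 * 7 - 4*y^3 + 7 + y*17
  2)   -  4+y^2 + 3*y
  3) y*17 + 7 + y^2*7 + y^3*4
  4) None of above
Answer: 1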